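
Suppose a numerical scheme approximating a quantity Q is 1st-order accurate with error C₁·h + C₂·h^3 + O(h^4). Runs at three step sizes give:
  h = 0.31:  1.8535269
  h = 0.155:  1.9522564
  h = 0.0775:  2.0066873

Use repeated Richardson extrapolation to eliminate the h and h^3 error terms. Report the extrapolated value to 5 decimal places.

2.06257

First eliminate the h term (factor 2^1 = 2):
  B₁ = (2·1.9522564 − 1.8535269)/1 = 2.0509859
  B₂ = (2·2.0066873 − 1.9522564)/1 = 2.0611182
Then eliminate the h^3 term (factor 2^3 = 8):
  (8·2.0611182 − 2.0509859)/7 = 2.0625657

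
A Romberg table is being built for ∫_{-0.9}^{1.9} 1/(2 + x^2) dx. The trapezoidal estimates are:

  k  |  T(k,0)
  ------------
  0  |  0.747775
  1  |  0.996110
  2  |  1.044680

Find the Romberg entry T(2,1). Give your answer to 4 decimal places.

1.0609

T(2,1) = 1.044680 + (1.044680 − 0.996110)/3 = 1.060870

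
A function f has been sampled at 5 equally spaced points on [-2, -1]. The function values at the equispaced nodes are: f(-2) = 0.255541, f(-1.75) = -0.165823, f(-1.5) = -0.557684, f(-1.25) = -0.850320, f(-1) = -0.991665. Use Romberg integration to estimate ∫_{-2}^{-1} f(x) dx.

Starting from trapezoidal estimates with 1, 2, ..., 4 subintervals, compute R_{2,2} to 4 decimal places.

-0.4929

R_{0,0} (trapezoid, 1 panel, h=1.0000): -0.368062
R_{1,0} (trapezoid, 2 panels, h=0.5000): -0.462873
R_{2,0} (trapezoid, 4 panels, h=0.2500): -0.485472
R_{1,1} = -0.462873 + (-0.462873 − (-0.368062))/3 = -0.494477
R_{2,1} = -0.485472 + (-0.485472 − (-0.462873))/3 = -0.493005
R_{2,2} = -0.493005 + (-0.493005 − (-0.494477))/15 = -0.492907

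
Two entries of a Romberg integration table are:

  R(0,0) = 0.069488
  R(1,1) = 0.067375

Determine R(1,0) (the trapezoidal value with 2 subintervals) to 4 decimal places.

From R(1,1) = (4·R(1,0) − R(0,0))/3, solve for R(1,0):
4·R(1,0) = 3·0.067375 + 0.069488 = 0.271613
R(1,0) = 0.067903

0.0679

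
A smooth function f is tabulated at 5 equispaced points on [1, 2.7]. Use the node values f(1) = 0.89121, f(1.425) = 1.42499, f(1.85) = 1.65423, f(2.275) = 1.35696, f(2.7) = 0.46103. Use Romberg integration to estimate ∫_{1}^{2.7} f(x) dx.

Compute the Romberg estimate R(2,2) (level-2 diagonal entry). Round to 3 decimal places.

R(0,0) (trapezoid, 1 panel, h=1.7000): 1.14940
R(1,0) (trapezoid, 2 panels, h=0.8500): 1.98080
R(2,0) (trapezoid, 4 panels, h=0.4250): 2.17273
R(1,1) = 1.98080 + (1.98080 − 1.14940)/3 = 2.25793
R(2,1) = 2.17273 + (2.17273 − 1.98080)/3 = 2.23671
R(2,2) = 2.23671 + (2.23671 − 2.25793)/15 = 2.23530

2.235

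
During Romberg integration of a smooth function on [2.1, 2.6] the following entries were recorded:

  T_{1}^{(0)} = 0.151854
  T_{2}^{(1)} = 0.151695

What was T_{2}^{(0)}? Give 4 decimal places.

0.1517

From T_{2}^{(1)} = (4·T_{2}^{(0)} − T_{1}^{(0)})/3, solve for T_{2}^{(0)}:
4·T_{2}^{(0)} = 3·0.151695 + 0.151854 = 0.606939
T_{2}^{(0)} = 0.151735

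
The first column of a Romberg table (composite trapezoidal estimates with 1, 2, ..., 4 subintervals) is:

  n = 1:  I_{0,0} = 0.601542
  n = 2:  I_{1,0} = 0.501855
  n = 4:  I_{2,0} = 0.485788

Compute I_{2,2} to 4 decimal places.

Richardson extrapolation on the trapezoidal column (denominator 4−1=3):
I_{1,1} = (4·0.501855 − 0.601542) / 3 = 0.468626
I_{2,1} = (4·0.485788 − 0.501855) / 3 = 0.480432
I_{2,2} = (16·0.480432 − 0.468626) / 15 = 0.481219

0.4812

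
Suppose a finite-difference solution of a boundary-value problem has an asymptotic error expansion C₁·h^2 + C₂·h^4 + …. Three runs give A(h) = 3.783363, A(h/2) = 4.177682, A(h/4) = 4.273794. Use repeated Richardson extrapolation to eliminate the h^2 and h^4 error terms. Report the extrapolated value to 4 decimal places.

4.3056

First eliminate the h^2 term (factor 2^2 = 4):
  B₁ = (4·4.177682 − 3.783363)/3 = 4.309122
  B₂ = (4·4.273794 − 4.177682)/3 = 4.305831
Then eliminate the h^4 term (factor 2^4 = 16):
  (16·4.305831 − 4.309122)/15 = 4.305612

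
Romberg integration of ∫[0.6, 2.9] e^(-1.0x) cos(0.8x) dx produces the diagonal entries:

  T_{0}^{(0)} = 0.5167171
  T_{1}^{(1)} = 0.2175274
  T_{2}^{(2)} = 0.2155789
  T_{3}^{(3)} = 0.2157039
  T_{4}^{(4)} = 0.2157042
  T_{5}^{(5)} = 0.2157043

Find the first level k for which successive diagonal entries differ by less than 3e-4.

k = 3

|T_{1}^{(1)} − T_{0}^{(0)}| = 0.2991897 ≥ 3e-4
|T_{2}^{(2)} − T_{1}^{(1)}| = 0.0019485 ≥ 3e-4
|T_{3}^{(3)} − T_{2}^{(2)}| = 0.0001250 < 3e-4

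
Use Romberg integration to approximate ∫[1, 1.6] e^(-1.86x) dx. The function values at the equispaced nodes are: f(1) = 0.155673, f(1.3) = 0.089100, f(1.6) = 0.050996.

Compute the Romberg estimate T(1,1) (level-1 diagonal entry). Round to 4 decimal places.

T(0,0) (trapezoid, 1 panel, h=0.6000): 0.062001
T(1,0) (trapezoid, 2 panels, h=0.3000): 0.057730
T(1,1) = 0.057730 + (0.057730 − 0.062001)/3 = 0.056306

0.0563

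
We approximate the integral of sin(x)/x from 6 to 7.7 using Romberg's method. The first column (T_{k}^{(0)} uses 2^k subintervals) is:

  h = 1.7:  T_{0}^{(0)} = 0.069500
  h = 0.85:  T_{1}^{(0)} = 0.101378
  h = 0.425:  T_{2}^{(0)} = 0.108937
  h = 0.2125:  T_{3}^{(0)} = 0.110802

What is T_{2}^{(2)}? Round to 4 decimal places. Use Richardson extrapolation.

0.1114

Richardson extrapolation on the trapezoidal column (denominator 4−1=3):
T_{1}^{(1)} = (4·0.101378 − 0.069500) / 3 = 0.112004
T_{2}^{(1)} = 0.108937 + (0.108937 − 0.101378)/3 = 0.111457
T_{2}^{(2)} = (16·0.111457 − 0.112004) / 15 = 0.111421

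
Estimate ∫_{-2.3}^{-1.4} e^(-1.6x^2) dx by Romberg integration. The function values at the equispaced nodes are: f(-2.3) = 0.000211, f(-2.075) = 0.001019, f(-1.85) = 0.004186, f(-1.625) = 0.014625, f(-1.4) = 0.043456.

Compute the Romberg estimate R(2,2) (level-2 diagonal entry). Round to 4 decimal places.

0.0086

R(0,0) (trapezoid, 1 panel, h=0.9000): 0.019650
R(1,0) (trapezoid, 2 panels, h=0.4500): 0.011709
R(2,0) (trapezoid, 4 panels, h=0.2250): 0.009374
R(1,1) = 0.011709 + (0.011709 − 0.019650)/3 = 0.009062
R(2,1) = 0.009374 + (0.009374 − 0.011709)/3 = 0.008596
R(2,2) = 0.008596 + (0.008596 − 0.009062)/15 = 0.008565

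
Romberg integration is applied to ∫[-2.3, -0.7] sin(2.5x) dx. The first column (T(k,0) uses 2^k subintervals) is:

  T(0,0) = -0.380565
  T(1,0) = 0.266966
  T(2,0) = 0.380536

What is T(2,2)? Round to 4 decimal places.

Richardson extrapolation on the trapezoidal column (denominator 4−1=3):
T(1,1) = 0.266966 + (0.266966 − (-0.380565))/3 = 0.482810
T(2,1) = 0.380536 + (0.380536 − 0.266966)/3 = 0.418393
T(2,2) = (16·0.418393 − 0.482810) / 15 = 0.414099
(Column j=1 coincides with Simpson's rule on the same nodes.)

0.4141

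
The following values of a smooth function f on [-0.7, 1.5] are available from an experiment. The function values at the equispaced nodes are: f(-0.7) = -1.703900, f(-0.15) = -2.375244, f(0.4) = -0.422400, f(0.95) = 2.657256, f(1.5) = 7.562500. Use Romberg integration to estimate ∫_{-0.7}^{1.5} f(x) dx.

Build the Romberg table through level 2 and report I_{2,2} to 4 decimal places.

1.0992

I_{0,0} (trapezoid, 1 panel, h=2.2000): 6.444460
I_{1,0} (trapezoid, 2 panels, h=1.1000): 2.757590
I_{2,0} (trapezoid, 4 panels, h=0.5500): 1.533902
I_{1,1} = 2.757590 + (2.757590 − 6.444460)/3 = 1.528633
I_{2,1} = 1.533902 + (1.533902 − 2.757590)/3 = 1.126006
I_{2,2} = 1.126006 + (1.126006 − 1.528633)/15 = 1.099164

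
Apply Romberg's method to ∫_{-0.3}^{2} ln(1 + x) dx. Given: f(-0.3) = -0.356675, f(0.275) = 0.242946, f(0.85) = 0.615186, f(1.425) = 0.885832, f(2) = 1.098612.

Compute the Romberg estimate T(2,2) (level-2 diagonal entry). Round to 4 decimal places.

T(0,0) (trapezoid, 1 panel, h=2.3000): 0.853228
T(1,0) (trapezoid, 2 panels, h=1.1500): 1.134078
T(2,0) (trapezoid, 4 panels, h=0.5750): 1.216086
T(1,1) = 1.134078 + (1.134078 − 0.853228)/3 = 1.227695
T(2,1) = 1.216086 + (1.216086 − 1.134078)/3 = 1.243422
T(2,2) = 1.243422 + (1.243422 − 1.227695)/15 = 1.244470

1.2445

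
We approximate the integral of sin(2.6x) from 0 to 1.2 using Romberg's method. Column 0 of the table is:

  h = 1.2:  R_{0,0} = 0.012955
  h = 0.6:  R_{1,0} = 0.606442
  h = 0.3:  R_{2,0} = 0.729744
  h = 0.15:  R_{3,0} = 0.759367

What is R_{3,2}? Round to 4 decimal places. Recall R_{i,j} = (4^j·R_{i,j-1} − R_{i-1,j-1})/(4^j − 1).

R_{2,1} = 0.729744 + (0.729744 − 0.606442)/3 = 0.770845
R_{3,1} = 0.759367 + (0.759367 − 0.729744)/3 = 0.769241
R_{3,2} = 0.769241 + (0.769241 − 0.770845)/15 = 0.769134
(Column j=1 coincides with Simpson's rule on the same nodes.)

0.7691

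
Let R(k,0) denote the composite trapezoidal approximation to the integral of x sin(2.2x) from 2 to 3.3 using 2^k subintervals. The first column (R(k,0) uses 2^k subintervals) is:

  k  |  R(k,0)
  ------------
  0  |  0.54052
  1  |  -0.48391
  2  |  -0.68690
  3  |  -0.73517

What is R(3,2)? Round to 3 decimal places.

Richardson extrapolation on the trapezoidal column (denominator 4−1=3):
R(2,1) = -0.68690 + (-0.68690 − (-0.48391))/3 = -0.75456
R(3,1) = (4·(-0.73517) − (-0.68690)) / 3 = -0.75126
R(3,2) = (16·(-0.75126) − (-0.75456)) / 15 = -0.75104

-0.751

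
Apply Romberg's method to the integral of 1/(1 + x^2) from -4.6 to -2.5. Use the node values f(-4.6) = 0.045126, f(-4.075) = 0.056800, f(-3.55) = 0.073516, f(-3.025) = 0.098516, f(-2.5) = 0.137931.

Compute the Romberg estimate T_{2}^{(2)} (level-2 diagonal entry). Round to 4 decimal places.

T_{0}^{(0)} (trapezoid, 1 panel, h=2.1000): 0.192210
T_{1}^{(0)} (trapezoid, 2 panels, h=1.0500): 0.173297
T_{2}^{(0)} (trapezoid, 4 panels, h=0.5250): 0.168189
T_{1}^{(1)} = 0.173297 + (0.173297 − 0.192210)/3 = 0.166993
T_{2}^{(1)} = 0.168189 + (0.168189 − 0.173297)/3 = 0.166486
T_{2}^{(2)} = 0.166486 + (0.166486 − 0.166993)/15 = 0.166452

0.1665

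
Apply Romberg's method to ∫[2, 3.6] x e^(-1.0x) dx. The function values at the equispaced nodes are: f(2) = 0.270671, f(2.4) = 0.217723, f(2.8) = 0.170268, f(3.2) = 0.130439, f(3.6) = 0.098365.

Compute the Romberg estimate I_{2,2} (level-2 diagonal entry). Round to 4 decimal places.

0.2803

I_{0,0} (trapezoid, 1 panel, h=1.6000): 0.295229
I_{1,0} (trapezoid, 2 panels, h=0.8000): 0.283829
I_{2,0} (trapezoid, 4 panels, h=0.4000): 0.281179
I_{1,1} = 0.283829 + (0.283829 − 0.295229)/3 = 0.280029
I_{2,1} = 0.281179 + (0.281179 − 0.283829)/3 = 0.280296
I_{2,2} = 0.280296 + (0.280296 − 0.280029)/15 = 0.280314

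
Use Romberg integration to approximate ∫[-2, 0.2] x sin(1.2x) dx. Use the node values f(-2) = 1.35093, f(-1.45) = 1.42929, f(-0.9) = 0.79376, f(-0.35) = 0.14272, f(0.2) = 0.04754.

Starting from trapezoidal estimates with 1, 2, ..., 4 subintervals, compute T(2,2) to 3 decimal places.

1.702

T(0,0) (trapezoid, 1 panel, h=2.2000): 1.53832
T(1,0) (trapezoid, 2 panels, h=1.1000): 1.64229
T(2,0) (trapezoid, 4 panels, h=0.5500): 1.68575
T(1,1) = 1.64229 + (1.64229 − 1.53832)/3 = 1.67695
T(2,1) = 1.68575 + (1.68575 − 1.64229)/3 = 1.70024
T(2,2) = 1.70024 + (1.70024 − 1.67695)/15 = 1.70179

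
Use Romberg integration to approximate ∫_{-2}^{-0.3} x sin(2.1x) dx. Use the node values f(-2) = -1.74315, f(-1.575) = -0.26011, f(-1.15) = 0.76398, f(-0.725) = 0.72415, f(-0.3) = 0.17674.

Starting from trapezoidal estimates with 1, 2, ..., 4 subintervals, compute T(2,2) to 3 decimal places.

0.247

T(0,0) (trapezoid, 1 panel, h=1.7000): -1.33145
T(1,0) (trapezoid, 2 panels, h=0.8500): -0.01634
T(2,0) (trapezoid, 4 panels, h=0.4250): 0.18905
T(1,1) = -0.01634 + (-0.01634 − (-1.33145))/3 = 0.42203
T(2,1) = 0.18905 + (0.18905 − (-0.01634))/3 = 0.25751
T(2,2) = 0.25751 + (0.25751 − 0.42203)/15 = 0.24654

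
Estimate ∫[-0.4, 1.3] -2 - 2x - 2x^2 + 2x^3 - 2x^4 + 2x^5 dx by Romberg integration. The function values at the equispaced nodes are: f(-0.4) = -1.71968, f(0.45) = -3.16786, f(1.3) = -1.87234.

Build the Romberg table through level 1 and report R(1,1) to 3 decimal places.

R(0,0) (trapezoid, 1 panel, h=1.7000): -3.05322
R(1,0) (trapezoid, 2 panels, h=0.8500): -4.21929
R(1,1) = -4.21929 + (-4.21929 − (-3.05322))/3 = -4.60798

-4.608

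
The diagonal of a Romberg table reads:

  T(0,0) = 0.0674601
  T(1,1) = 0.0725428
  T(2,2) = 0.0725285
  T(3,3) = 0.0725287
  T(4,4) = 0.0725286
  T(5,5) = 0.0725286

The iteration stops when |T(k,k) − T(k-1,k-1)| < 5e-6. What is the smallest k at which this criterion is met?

|T(1,1) − T(0,0)| = 0.0050827 ≥ 5e-6
|T(2,2) − T(1,1)| = 0.0000143 ≥ 5e-6
|T(3,3) − T(2,2)| = 0.0000002 < 5e-6

k = 3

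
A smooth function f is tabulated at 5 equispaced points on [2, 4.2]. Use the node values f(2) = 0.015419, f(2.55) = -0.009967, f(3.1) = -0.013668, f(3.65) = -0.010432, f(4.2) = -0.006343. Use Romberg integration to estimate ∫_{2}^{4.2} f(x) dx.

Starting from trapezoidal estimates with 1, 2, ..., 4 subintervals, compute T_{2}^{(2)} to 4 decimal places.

T_{0}^{(0)} (trapezoid, 1 panel, h=2.2000): 0.009984
T_{1}^{(0)} (trapezoid, 2 panels, h=1.1000): -0.010043
T_{2}^{(0)} (trapezoid, 4 panels, h=0.5500): -0.016241
T_{1}^{(1)} = -0.010043 + (-0.010043 − 0.009984)/3 = -0.016719
T_{2}^{(1)} = -0.016241 + (-0.016241 − (-0.010043))/3 = -0.018307
T_{2}^{(2)} = -0.018307 + (-0.018307 − (-0.016719))/15 = -0.018413

-0.0184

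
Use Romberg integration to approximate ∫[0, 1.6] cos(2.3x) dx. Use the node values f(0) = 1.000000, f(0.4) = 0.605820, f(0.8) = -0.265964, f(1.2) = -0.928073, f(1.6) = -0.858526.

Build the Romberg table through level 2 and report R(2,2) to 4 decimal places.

-0.2225

R(0,0) (trapezoid, 1 panel, h=1.6000): 0.113179
R(1,0) (trapezoid, 2 panels, h=0.8000): -0.156182
R(2,0) (trapezoid, 4 panels, h=0.4000): -0.206992
R(1,1) = -0.156182 + (-0.156182 − 0.113179)/3 = -0.245969
R(2,1) = -0.206992 + (-0.206992 − (-0.156182))/3 = -0.223929
R(2,2) = -0.223929 + (-0.223929 − (-0.245969))/15 = -0.222460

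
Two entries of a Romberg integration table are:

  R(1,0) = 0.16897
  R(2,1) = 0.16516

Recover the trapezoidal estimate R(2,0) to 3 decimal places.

0.166

From R(2,1) = (4·R(2,0) − R(1,0))/3, solve for R(2,0):
4·R(2,0) = 3·0.16516 + 0.16897 = 0.66445
R(2,0) = 0.16611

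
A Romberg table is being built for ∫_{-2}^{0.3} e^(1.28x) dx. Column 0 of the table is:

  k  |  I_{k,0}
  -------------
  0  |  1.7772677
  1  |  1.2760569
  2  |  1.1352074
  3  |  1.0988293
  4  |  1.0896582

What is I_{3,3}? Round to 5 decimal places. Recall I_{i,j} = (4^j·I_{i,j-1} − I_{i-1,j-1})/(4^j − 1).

1.08660

I_{1,1} = (4·1.2760569 − 1.7772677) / 3 = 1.1089866
I_{2,1} = 1.1352074 + (1.1352074 − 1.2760569)/3 = 1.0882576
I_{3,1} = (4·1.0988293 − 1.1352074) / 3 = 1.0867033
I_{2,2} = 1.0882576 + (1.0882576 − 1.1089866)/15 = 1.0868757
I_{3,2} = 1.0867033 + (1.0867033 − 1.0882576)/15 = 1.0865997
I_{3,3} = 1.0865997 + (1.0865997 − 1.0868757)/63 = 1.0865953
(Column j=1 coincides with Simpson's rule on the same nodes.)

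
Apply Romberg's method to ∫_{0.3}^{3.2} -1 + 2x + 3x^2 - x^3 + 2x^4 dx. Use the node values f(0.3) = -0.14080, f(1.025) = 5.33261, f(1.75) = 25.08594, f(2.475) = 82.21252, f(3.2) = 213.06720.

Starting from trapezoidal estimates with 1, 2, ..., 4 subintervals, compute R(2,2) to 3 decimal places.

147.995

R(0,0) (trapezoid, 1 panel, h=2.9000): 308.74328
R(1,0) (trapezoid, 2 panels, h=1.4500): 190.74625
R(2,0) (trapezoid, 4 panels, h=0.7250): 158.84335
R(1,1) = 190.74625 + (190.74625 − 308.74328)/3 = 151.41391
R(2,1) = 158.84335 + (158.84335 − 190.74625)/3 = 148.20905
R(2,2) = 148.20905 + (148.20905 − 151.41391)/15 = 147.99539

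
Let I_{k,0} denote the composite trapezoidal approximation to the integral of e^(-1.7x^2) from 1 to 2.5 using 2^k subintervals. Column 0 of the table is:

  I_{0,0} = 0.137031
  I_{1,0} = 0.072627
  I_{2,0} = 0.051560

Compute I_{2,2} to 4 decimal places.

0.0441

Richardson extrapolation on the trapezoidal column (denominator 4−1=3):
I_{1,1} = (4·0.072627 − 0.137031) / 3 = 0.051159
I_{2,1} = 0.051560 + (0.051560 − 0.072627)/3 = 0.044538
I_{2,2} = 0.044538 + (0.044538 − 0.051159)/15 = 0.044097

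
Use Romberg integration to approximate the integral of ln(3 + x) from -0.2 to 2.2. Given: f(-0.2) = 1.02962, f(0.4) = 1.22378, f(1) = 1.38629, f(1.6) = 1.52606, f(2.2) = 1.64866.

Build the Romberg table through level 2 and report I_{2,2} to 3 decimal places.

3.290

I_{0,0} (trapezoid, 1 panel, h=2.4000): 3.21394
I_{1,0} (trapezoid, 2 panels, h=1.2000): 3.27052
I_{2,0} (trapezoid, 4 panels, h=0.6000): 3.28516
I_{1,1} = 3.27052 + (3.27052 − 3.21394)/3 = 3.28938
I_{2,1} = 3.28516 + (3.28516 − 3.27052)/3 = 3.29004
I_{2,2} = 3.29004 + (3.29004 − 3.28938)/15 = 3.29008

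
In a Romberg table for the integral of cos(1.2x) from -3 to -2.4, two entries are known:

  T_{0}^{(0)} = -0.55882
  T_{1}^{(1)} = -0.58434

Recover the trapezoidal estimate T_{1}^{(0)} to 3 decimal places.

From T_{1}^{(1)} = (4·T_{1}^{(0)} − T_{0}^{(0)})/3, solve for T_{1}^{(0)}:
4·T_{1}^{(0)} = 3·(-0.58434) + (-0.55882) = -2.31184
T_{1}^{(0)} = -0.57796

-0.578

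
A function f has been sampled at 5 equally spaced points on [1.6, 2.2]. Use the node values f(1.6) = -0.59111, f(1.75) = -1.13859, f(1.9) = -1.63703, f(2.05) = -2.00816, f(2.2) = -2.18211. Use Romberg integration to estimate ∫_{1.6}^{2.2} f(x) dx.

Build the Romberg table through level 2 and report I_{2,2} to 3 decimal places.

-0.932

I_{0,0} (trapezoid, 1 panel, h=0.6000): -0.83197
I_{1,0} (trapezoid, 2 panels, h=0.3000): -0.90709
I_{2,0} (trapezoid, 4 panels, h=0.1500): -0.92556
I_{1,1} = -0.90709 + (-0.90709 − (-0.83197))/3 = -0.93213
I_{2,1} = -0.92556 + (-0.92556 − (-0.90709))/3 = -0.93172
I_{2,2} = -0.93172 + (-0.93172 − (-0.93213))/15 = -0.93169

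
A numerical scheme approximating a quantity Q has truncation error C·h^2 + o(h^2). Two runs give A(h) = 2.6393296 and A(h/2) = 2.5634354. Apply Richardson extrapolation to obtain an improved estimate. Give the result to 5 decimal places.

2.53814

Extrapolated value = (4·A(h/2) − A(h)) / (4 − 1)
= (4·2.5634354 − 2.6393296) / 3
= 7.6144120 / 3 = 2.5381373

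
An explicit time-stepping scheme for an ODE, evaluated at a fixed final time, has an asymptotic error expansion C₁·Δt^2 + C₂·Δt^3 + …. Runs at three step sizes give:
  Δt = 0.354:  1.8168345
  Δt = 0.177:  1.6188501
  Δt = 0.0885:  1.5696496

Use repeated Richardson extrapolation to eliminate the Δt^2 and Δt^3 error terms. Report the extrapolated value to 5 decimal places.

1.55331

First eliminate the Δt^2 term (factor 2^2 = 4):
  B₁ = (4·1.6188501 − 1.8168345)/3 = 1.5528553
  B₂ = (4·1.5696496 − 1.6188501)/3 = 1.5532494
Then eliminate the Δt^3 term (factor 2^3 = 8):
  (8·1.5532494 − 1.5528553)/7 = 1.5533057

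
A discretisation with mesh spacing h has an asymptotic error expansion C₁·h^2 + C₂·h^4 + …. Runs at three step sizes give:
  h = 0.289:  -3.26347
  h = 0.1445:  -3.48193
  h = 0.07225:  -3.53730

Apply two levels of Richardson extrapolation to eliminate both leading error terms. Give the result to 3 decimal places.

First eliminate the h^2 term (factor 2^2 = 4):
  B₁ = (4·(-3.48193) − (-3.26347))/3 = -3.55475
  B₂ = (4·(-3.53730) − (-3.48193))/3 = -3.55576
Then eliminate the h^4 term (factor 2^4 = 16):
  (16·(-3.55576) − (-3.55475))/15 = -3.55583

-3.556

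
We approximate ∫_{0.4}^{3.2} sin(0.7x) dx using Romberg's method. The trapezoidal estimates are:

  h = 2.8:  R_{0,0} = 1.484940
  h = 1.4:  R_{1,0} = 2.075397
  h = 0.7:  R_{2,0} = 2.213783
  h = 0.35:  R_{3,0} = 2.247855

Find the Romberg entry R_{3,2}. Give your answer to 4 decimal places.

R_{2,1} = (4·2.213783 − 2.075397) / 3 = 2.259912
R_{3,1} = 2.247855 + (2.247855 − 2.213783)/3 = 2.259212
R_{3,2} = 2.259212 + (2.259212 − 2.259912)/15 = 2.259165
(Column j=1 coincides with Simpson's rule on the same nodes.)

2.2592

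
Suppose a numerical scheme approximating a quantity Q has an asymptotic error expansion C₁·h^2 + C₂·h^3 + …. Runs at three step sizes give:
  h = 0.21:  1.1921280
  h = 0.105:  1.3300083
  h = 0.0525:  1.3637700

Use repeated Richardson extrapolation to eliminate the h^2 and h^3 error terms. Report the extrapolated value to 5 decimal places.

1.37489

First eliminate the h^2 term (factor 2^2 = 4):
  B₁ = (4·1.3300083 − 1.1921280)/3 = 1.3759684
  B₂ = (4·1.3637700 − 1.3300083)/3 = 1.3750239
Then eliminate the h^3 term (factor 2^3 = 8):
  (8·1.3750239 − 1.3759684)/7 = 1.3748890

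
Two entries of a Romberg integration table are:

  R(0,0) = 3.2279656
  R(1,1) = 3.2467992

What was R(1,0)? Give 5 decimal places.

3.24209

From R(1,1) = (4·R(1,0) − R(0,0))/3, solve for R(1,0):
4·R(1,0) = 3·3.2467992 + 3.2279656 = 12.9683632
R(1,0) = 3.2420908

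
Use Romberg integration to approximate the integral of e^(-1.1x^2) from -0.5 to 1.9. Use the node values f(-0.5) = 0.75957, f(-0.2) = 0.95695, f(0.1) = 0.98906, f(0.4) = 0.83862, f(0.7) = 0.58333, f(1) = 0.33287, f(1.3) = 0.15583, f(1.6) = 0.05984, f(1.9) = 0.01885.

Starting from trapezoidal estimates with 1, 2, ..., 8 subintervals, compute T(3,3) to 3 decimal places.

1.298

T(0,0) (trapezoid, 1 panel, h=2.4000): 0.93410
T(1,0) (trapezoid, 2 panels, h=1.2000): 1.16705
T(2,0) (trapezoid, 4 panels, h=0.6000): 1.27046
T(3,0) (trapezoid, 8 panels, h=0.3000): 1.29171
T(1,1) = 1.16705 + (1.16705 − 0.93410)/3 = 1.24470
T(2,1) = 1.27046 + (1.27046 − 1.16705)/3 = 1.30493
T(3,1) = 1.29171 + (1.29171 − 1.27046)/3 = 1.29879
T(2,2) = 1.30493 + (1.30493 − 1.24470)/15 = 1.30895
T(3,2) = 1.29879 + (1.29879 − 1.30493)/15 = 1.29838
T(3,3) = 1.29838 + (1.29838 − 1.30895)/63 = 1.29821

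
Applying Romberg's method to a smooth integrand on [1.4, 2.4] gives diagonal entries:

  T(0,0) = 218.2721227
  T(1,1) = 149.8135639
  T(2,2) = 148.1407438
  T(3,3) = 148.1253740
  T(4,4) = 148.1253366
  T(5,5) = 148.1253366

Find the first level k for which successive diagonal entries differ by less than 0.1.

k = 3

|T(1,1) − T(0,0)| = 68.4585588 ≥ 0.1
|T(2,2) − T(1,1)| = 1.6728201 ≥ 0.1
|T(3,3) − T(2,2)| = 0.0153698 < 0.1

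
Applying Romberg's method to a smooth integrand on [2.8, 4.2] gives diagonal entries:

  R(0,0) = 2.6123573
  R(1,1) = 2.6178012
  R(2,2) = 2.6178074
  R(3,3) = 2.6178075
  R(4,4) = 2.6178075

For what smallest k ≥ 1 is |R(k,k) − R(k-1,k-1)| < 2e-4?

k = 2

|R(1,1) − R(0,0)| = 0.0054439 ≥ 2e-4
|R(2,2) − R(1,1)| = 0.0000062 < 2e-4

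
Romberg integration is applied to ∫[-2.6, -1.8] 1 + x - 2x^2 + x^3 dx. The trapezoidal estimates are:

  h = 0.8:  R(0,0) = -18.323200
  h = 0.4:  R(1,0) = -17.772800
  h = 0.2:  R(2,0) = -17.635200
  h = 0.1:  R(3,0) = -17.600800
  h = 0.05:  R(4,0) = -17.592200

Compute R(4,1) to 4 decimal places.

-17.5893

Richardson extrapolation on the trapezoidal column (denominator 4−1=3):
R(4,1) = -17.592200 + (-17.592200 − (-17.600800))/3 = -17.589333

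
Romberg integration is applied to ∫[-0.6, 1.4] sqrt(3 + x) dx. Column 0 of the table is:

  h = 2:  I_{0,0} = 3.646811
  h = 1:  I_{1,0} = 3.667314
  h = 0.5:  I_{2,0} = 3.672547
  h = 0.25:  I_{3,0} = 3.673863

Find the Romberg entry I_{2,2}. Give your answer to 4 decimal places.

Richardson extrapolation on the trapezoidal column (denominator 4−1=3):
I_{1,1} = 3.667314 + (3.667314 − 3.646811)/3 = 3.674148
I_{2,1} = (4·3.672547 − 3.667314) / 3 = 3.674291
I_{2,2} = (16·3.674291 − 3.674148) / 15 = 3.674301
(Column j=1 coincides with Simpson's rule on the same nodes.)

3.6743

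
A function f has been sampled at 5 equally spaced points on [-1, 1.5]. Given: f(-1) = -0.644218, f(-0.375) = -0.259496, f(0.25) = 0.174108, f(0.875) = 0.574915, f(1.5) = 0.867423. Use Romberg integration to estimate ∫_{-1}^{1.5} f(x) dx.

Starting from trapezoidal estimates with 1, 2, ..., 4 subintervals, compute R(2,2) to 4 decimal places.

0.3818

R(0,0) (trapezoid, 1 panel, h=2.5000): 0.279006
R(1,0) (trapezoid, 2 panels, h=1.2500): 0.357138
R(2,0) (trapezoid, 4 panels, h=0.6250): 0.375706
R(1,1) = 0.357138 + (0.357138 − 0.279006)/3 = 0.383182
R(2,1) = 0.375706 + (0.375706 − 0.357138)/3 = 0.381895
R(2,2) = 0.381895 + (0.381895 − 0.383182)/15 = 0.381809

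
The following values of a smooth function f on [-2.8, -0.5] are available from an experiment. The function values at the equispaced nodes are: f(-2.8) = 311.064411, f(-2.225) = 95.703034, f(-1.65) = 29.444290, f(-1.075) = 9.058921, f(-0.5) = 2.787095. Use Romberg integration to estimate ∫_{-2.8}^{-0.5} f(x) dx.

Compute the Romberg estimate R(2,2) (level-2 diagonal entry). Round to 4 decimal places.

R(0,0) (trapezoid, 1 panel, h=2.3000): 360.929232
R(1,0) (trapezoid, 2 panels, h=1.1500): 214.325549
R(2,0) (trapezoid, 4 panels, h=0.5750): 167.400899
R(1,1) = 214.325549 + (214.325549 − 360.929232)/3 = 165.457655
R(2,1) = 167.400899 + (167.400899 − 214.325549)/3 = 151.759349
R(2,2) = 151.759349 + (151.759349 − 165.457655)/15 = 150.846129

150.8461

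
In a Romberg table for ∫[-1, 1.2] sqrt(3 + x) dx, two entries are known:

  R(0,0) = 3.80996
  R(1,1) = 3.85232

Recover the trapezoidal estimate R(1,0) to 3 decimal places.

From R(1,1) = (4·R(1,0) − R(0,0))/3, solve for R(1,0):
4·R(1,0) = 3·3.85232 + 3.80996 = 15.36692
R(1,0) = 3.84173

3.842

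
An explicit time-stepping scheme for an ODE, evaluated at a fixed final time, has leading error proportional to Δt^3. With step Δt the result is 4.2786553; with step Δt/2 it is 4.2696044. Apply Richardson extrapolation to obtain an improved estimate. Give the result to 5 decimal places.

4.26831

The leading error scales as Δt^3; refining by a factor of 2 reduces it by 2^3 = 8.
Extrapolated value = (8·A(Δt/2) − A(Δt)) / (8 − 1)
= (8·4.2696044 − 4.2786553) / 7
= 29.8781799 / 7 = 4.2683114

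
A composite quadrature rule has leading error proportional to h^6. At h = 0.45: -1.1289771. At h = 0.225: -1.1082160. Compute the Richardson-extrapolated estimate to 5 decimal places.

The leading error scales as h^6; refining by a factor of 2 reduces it by 2^6 = 64.
Extrapolated value = (64·A(h/2) − A(h)) / (64 − 1)
= (64·(-1.1082160) − (-1.1289771)) / 63
= -69.7968469 / 63 = -1.1078865

-1.10789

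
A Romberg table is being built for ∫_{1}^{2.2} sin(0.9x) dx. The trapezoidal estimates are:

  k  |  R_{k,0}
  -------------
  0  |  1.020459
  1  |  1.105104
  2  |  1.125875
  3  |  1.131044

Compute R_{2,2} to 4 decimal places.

Richardson extrapolation on the trapezoidal column (denominator 4−1=3):
R_{1,1} = (4·1.105104 − 1.020459) / 3 = 1.133319
R_{2,1} = 1.125875 + (1.125875 − 1.105104)/3 = 1.132799
R_{2,2} = 1.132799 + (1.132799 − 1.133319)/15 = 1.132764
(Column j=1 coincides with Simpson's rule on the same nodes.)

1.1328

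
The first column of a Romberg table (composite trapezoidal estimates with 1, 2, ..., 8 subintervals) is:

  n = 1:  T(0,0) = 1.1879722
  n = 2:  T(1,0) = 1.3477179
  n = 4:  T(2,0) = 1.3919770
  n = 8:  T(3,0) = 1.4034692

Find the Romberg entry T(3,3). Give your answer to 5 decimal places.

Richardson extrapolation on the trapezoidal column (denominator 4−1=3):
T(1,1) = (4·1.3477179 − 1.1879722) / 3 = 1.4009665
T(2,1) = 1.3919770 + (1.3919770 − 1.3477179)/3 = 1.4067300
T(3,1) = (4·1.4034692 − 1.3919770) / 3 = 1.4072999
T(2,2) = (16·1.4067300 − 1.4009665) / 15 = 1.4071142
T(3,2) = (16·1.4072999 − 1.4067300) / 15 = 1.4073379
T(3,3) = 1.4073379 + (1.4073379 − 1.4071142)/63 = 1.4073415
(Column j=1 coincides with Simpson's rule on the same nodes.)

1.40734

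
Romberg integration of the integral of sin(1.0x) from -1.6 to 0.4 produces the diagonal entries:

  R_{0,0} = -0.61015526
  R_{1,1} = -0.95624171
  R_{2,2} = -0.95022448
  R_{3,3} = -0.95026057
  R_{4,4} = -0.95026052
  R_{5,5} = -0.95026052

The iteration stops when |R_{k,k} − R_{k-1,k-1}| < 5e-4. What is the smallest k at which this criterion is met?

|R_{1,1} − R_{0,0}| = 0.34608645 ≥ 5e-4
|R_{2,2} − R_{1,1}| = 0.00601723 ≥ 5e-4
|R_{3,3} − R_{2,2}| = 0.00003609 < 5e-4

k = 3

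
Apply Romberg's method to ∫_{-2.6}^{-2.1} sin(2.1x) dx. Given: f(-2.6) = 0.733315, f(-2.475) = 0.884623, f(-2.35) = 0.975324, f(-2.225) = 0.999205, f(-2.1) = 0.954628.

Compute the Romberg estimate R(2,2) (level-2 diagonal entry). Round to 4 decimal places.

R(0,0) (trapezoid, 1 panel, h=0.5000): 0.421986
R(1,0) (trapezoid, 2 panels, h=0.2500): 0.454824
R(2,0) (trapezoid, 4 panels, h=0.1250): 0.462890
R(1,1) = 0.454824 + (0.454824 − 0.421986)/3 = 0.465770
R(2,1) = 0.462890 + (0.462890 − 0.454824)/3 = 0.465579
R(2,2) = 0.465579 + (0.465579 − 0.465770)/15 = 0.465566

0.4656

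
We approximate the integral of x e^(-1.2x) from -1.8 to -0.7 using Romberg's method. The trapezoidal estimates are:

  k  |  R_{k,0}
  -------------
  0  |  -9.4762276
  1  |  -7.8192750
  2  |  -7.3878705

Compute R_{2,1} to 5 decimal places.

-7.24407

R_{2,1} = -7.3878705 + (-7.3878705 − (-7.8192750))/3 = -7.2440690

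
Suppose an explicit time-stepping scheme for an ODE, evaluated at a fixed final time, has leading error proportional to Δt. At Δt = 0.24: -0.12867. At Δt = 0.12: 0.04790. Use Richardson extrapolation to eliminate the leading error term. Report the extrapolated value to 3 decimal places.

0.224

The leading error scales as Δt; refining by a factor of 2 reduces it by 2^1 = 2.
Extrapolated value = (2·A(Δt/2) − A(Δt)) / (2 − 1)
= (2·0.04790 − (-0.12867)) / 1
= 0.22447 / 1 = 0.22447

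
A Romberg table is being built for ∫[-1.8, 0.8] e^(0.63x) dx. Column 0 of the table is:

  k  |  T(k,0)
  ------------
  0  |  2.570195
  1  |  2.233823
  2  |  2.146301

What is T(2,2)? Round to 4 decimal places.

2.1168

Richardson extrapolation on the trapezoidal column (denominator 4−1=3):
T(1,1) = (4·2.233823 − 2.570195) / 3 = 2.121699
T(2,1) = 2.146301 + (2.146301 − 2.233823)/3 = 2.117127
T(2,2) = 2.117127 + (2.117127 − 2.121699)/15 = 2.116822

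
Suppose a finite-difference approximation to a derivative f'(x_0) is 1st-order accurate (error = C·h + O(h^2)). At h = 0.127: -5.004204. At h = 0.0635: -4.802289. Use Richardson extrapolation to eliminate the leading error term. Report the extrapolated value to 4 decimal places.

Extrapolated value = (2·A(h/2) − A(h)) / (2 − 1)
= (2·(-4.802289) − (-5.004204)) / 1
= -4.600374 / 1 = -4.600374

-4.6004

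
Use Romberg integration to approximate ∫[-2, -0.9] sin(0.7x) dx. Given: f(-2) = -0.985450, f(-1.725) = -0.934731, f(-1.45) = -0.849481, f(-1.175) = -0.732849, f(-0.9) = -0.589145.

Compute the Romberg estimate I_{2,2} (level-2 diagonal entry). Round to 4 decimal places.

I_{0,0} (trapezoid, 1 panel, h=1.1000): -0.866027
I_{1,0} (trapezoid, 2 panels, h=0.5500): -0.900228
I_{2,0} (trapezoid, 4 panels, h=0.2750): -0.908699
I_{1,1} = -0.900228 + (-0.900228 − (-0.866027))/3 = -0.911628
I_{2,1} = -0.908699 + (-0.908699 − (-0.900228))/3 = -0.911523
I_{2,2} = -0.911523 + (-0.911523 − (-0.911628))/15 = -0.911516

-0.9115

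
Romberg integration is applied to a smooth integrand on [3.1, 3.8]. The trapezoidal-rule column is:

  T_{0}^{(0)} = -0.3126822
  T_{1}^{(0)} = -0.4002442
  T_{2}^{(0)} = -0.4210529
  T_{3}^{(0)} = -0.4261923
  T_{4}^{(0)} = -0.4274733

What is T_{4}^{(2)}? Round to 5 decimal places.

-0.42790

T_{3}^{(1)} = -0.4261923 + (-0.4261923 − (-0.4210529))/3 = -0.4279054
T_{4}^{(1)} = -0.4274733 + (-0.4274733 − (-0.4261923))/3 = -0.4279003
T_{4}^{(2)} = -0.4279003 + (-0.4279003 − (-0.4279054))/15 = -0.4279000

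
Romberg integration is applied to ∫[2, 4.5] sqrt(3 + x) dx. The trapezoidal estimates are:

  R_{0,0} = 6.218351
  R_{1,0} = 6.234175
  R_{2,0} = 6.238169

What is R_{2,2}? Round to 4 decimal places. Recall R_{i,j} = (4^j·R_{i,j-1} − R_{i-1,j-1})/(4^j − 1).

R_{1,1} = (4·6.234175 − 6.218351) / 3 = 6.239450
R_{2,1} = 6.238169 + (6.238169 − 6.234175)/3 = 6.239500
R_{2,2} = 6.239500 + (6.239500 − 6.239450)/15 = 6.239503

6.2395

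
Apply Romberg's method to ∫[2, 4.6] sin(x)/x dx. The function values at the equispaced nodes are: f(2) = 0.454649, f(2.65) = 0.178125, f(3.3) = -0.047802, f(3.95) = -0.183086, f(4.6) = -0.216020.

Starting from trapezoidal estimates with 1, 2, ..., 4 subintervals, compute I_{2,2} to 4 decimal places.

I_{0,0} (trapezoid, 1 panel, h=2.6000): 0.310218
I_{1,0} (trapezoid, 2 panels, h=1.3000): 0.092966
I_{2,0} (trapezoid, 4 panels, h=0.6500): 0.043258
I_{1,1} = 0.092966 + (0.092966 − 0.310218)/3 = 0.020549
I_{2,1} = 0.043258 + (0.043258 − 0.092966)/3 = 0.026689
I_{2,2} = 0.026689 + (0.026689 − 0.020549)/15 = 0.027098

0.0271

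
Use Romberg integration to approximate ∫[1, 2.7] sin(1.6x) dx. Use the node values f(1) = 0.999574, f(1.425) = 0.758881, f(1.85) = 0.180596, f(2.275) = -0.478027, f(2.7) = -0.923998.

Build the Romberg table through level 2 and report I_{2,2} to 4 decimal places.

I_{0,0} (trapezoid, 1 panel, h=1.7000): 0.064240
I_{1,0} (trapezoid, 2 panels, h=0.8500): 0.185626
I_{2,0} (trapezoid, 4 panels, h=0.4250): 0.212176
I_{1,1} = 0.185626 + (0.185626 − 0.064240)/3 = 0.226088
I_{2,1} = 0.212176 + (0.212176 − 0.185626)/3 = 0.221026
I_{2,2} = 0.221026 + (0.221026 − 0.226088)/15 = 0.220689

0.2207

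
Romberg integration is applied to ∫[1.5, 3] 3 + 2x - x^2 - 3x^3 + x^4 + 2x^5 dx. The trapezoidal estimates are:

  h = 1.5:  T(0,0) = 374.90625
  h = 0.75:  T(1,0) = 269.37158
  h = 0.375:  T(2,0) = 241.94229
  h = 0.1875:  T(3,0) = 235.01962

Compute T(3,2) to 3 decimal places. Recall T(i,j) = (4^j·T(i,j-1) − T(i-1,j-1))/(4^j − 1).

Richardson extrapolation on the trapezoidal column (denominator 4−1=3):
T(2,1) = 241.94229 + (241.94229 − 269.37158)/3 = 232.79919
T(3,1) = (4·235.01962 − 241.94229) / 3 = 232.71206
T(3,2) = (16·232.71206 − 232.79919) / 15 = 232.70625

232.706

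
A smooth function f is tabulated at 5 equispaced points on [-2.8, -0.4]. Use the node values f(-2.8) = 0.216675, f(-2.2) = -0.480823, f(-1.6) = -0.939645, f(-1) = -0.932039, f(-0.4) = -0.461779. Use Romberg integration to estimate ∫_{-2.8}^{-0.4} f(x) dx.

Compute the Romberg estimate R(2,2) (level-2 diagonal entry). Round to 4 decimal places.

-1.5521

R(0,0) (trapezoid, 1 panel, h=2.4000): -0.294125
R(1,0) (trapezoid, 2 panels, h=1.2000): -1.274636
R(2,0) (trapezoid, 4 panels, h=0.6000): -1.485035
R(1,1) = -1.274636 + (-1.274636 − (-0.294125))/3 = -1.601473
R(2,1) = -1.485035 + (-1.485035 − (-1.274636))/3 = -1.555168
R(2,2) = -1.555168 + (-1.555168 − (-1.601473))/15 = -1.552081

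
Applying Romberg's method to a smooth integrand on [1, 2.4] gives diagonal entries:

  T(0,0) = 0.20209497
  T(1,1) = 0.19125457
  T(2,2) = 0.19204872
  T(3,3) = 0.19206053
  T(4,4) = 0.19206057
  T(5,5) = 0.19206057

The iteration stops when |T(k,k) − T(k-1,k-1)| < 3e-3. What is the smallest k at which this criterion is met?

k = 2

|T(1,1) − T(0,0)| = 0.01084040 ≥ 3e-3
|T(2,2) − T(1,1)| = 0.00079415 < 3e-3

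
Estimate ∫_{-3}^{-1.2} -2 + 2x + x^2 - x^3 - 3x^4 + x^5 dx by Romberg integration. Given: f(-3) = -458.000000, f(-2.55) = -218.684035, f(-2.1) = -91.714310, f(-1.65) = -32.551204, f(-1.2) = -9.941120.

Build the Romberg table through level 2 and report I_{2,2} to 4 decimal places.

-248.3137

I_{0,0} (trapezoid, 1 panel, h=1.8000): -421.147008
I_{1,0} (trapezoid, 2 panels, h=0.9000): -293.116383
I_{2,0} (trapezoid, 4 panels, h=0.4500): -259.614049
I_{1,1} = -293.116383 + (-293.116383 − (-421.147008))/3 = -250.439508
I_{2,1} = -259.614049 + (-259.614049 − (-293.116383))/3 = -248.446604
I_{2,2} = -248.446604 + (-248.446604 − (-250.439508))/15 = -248.313744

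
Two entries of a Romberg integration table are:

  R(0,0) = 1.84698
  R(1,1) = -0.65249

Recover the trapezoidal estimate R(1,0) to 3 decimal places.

From R(1,1) = (4·R(1,0) − R(0,0))/3, solve for R(1,0):
4·R(1,0) = 3·(-0.65249) + 1.84698 = -0.11049
R(1,0) = -0.02762

-0.028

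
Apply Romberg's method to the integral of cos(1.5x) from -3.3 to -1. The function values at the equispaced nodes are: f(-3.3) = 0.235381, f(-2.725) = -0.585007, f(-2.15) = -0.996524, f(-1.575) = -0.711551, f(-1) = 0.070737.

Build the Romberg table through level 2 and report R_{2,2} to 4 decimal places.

R_{0,0} (trapezoid, 1 panel, h=2.3000): 0.352036
R_{1,0} (trapezoid, 2 panels, h=1.1500): -0.969985
R_{2,0} (trapezoid, 4 panels, h=0.5750): -1.230513
R_{1,1} = -0.969985 + (-0.969985 − 0.352036)/3 = -1.410659
R_{2,1} = -1.230513 + (-1.230513 − (-0.969985))/3 = -1.317356
R_{2,2} = -1.317356 + (-1.317356 − (-1.410659))/15 = -1.311136

-1.3111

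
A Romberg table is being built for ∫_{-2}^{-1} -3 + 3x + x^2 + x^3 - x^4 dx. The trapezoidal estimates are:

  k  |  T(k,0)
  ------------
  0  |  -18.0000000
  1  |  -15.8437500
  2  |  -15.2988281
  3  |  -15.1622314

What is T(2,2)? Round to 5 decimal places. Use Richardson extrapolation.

T(1,1) = -15.8437500 + (-15.8437500 − (-18.0000000))/3 = -15.1250000
T(2,1) = -15.2988281 + (-15.2988281 − (-15.8437500))/3 = -15.1171875
T(2,2) = -15.1171875 + (-15.1171875 − (-15.1250000))/15 = -15.1166667

-15.11667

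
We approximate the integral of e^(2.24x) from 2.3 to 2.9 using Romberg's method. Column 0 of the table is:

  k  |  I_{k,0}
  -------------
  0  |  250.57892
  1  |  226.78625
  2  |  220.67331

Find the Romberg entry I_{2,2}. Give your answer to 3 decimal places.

I_{1,1} = (4·226.78625 − 250.57892) / 3 = 218.85536
I_{2,1} = 220.67331 + (220.67331 − 226.78625)/3 = 218.63566
I_{2,2} = (16·218.63566 − 218.85536) / 15 = 218.62101

218.621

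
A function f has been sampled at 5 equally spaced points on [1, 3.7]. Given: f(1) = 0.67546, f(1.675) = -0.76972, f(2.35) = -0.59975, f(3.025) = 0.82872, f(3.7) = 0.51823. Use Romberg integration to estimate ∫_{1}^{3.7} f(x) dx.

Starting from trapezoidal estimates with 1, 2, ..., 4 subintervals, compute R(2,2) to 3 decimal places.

0.091

R(0,0) (trapezoid, 1 panel, h=2.7000): 1.61148
R(1,0) (trapezoid, 2 panels, h=1.3500): -0.00392
R(2,0) (trapezoid, 4 panels, h=0.6750): 0.03786
R(1,1) = -0.00392 + (-0.00392 − 1.61148)/3 = -0.54239
R(2,1) = 0.03786 + (0.03786 − (-0.00392))/3 = 0.05179
R(2,2) = 0.05179 + (0.05179 − (-0.54239))/15 = 0.09140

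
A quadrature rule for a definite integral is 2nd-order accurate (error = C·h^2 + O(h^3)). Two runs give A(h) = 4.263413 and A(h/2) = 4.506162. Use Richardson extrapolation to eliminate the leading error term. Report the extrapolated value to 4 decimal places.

Extrapolated value = (4·A(h/2) − A(h)) / (4 − 1)
= (4·4.506162 − 4.263413) / 3
= 13.761235 / 3 = 4.587078

4.5871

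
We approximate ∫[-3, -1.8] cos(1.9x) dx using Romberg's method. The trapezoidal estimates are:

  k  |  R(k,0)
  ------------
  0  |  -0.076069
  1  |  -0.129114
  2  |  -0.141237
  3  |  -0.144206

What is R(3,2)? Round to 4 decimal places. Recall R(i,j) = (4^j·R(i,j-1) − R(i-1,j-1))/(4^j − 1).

Richardson extrapolation on the trapezoidal column (denominator 4−1=3):
R(2,1) = -0.141237 + (-0.141237 − (-0.129114))/3 = -0.145278
R(3,1) = -0.144206 + (-0.144206 − (-0.141237))/3 = -0.145196
R(3,2) = (16·(-0.145196) − (-0.145278)) / 15 = -0.145191

-0.1452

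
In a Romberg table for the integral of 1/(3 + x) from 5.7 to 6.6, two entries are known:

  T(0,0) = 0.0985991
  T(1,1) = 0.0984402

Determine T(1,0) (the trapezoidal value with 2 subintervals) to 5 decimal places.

0.09848

From T(1,1) = (4·T(1,0) − T(0,0))/3, solve for T(1,0):
4·T(1,0) = 3·0.0984402 + 0.0985991 = 0.3939197
T(1,0) = 0.0984799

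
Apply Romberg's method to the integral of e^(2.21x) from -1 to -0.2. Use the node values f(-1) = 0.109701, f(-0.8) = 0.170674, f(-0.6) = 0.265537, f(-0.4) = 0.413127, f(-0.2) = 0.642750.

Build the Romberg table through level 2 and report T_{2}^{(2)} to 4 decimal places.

T_{0}^{(0)} (trapezoid, 1 panel, h=0.8000): 0.300980
T_{1}^{(0)} (trapezoid, 2 panels, h=0.4000): 0.256705
T_{2}^{(0)} (trapezoid, 4 panels, h=0.2000): 0.245113
T_{1}^{(1)} = 0.256705 + (0.256705 − 0.300980)/3 = 0.241947
T_{2}^{(1)} = 0.245113 + (0.245113 − 0.256705)/3 = 0.241249
T_{2}^{(2)} = 0.241249 + (0.241249 − 0.241947)/15 = 0.241202

0.2412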